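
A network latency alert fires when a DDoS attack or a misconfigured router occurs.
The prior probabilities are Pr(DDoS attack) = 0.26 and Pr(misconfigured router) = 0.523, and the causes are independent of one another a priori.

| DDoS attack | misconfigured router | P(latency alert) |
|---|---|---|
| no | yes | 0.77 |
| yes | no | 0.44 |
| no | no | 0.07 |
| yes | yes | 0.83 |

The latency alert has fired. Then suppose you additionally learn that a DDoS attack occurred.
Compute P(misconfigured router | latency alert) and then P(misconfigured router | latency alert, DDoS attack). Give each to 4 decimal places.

P(misconfigured router | latency alert) ≈ 0.8383; P(misconfigured router | latency alert, DDoS attack) ≈ 0.6741

By total probability over the 4 (DDoS attack, misconfigured router) configurations:
  P(latency alert) = 0.07×0.74×0.477 + 0.77×0.74×0.523 + 0.44×0.26×0.477 + 0.83×0.26×0.523
        = 0.024709 + 0.298005 + 0.054569 + 0.112863 = 0.490146
The terms with misconfigured router present sum to 0.410868, so
  P(misconfigured router | latency alert) = 0.410868 / 0.490146 ≈ 0.8383

Now condition on the additional information:
P(latency alert | DDoS attack) = 0.44*0.477 + 0.83*0.523 = 0.209880 + 0.434090 = 0.643970
Of this, 0.434090 comes from 0.83*0.523 (the misconfigured router=true cases).
P(misconfigured router | latency alert, DDoS attack) = 0.434090 / 0.643970 ≈ 0.6741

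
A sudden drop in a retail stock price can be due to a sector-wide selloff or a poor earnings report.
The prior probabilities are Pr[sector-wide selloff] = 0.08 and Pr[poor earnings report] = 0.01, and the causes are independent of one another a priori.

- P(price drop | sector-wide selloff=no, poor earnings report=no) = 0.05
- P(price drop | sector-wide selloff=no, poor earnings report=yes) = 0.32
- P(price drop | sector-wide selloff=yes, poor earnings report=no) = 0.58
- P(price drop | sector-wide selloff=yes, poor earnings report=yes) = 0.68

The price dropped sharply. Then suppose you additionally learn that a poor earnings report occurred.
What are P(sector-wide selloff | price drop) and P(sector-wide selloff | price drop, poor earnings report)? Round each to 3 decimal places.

P(sector-wide selloff | price drop) ≈ 0.489; P(sector-wide selloff | price drop, poor earnings report) ≈ 0.156

Numerator (weight on configurations with sector-wide selloff): 0.045936 + 0.000544 = 0.046480
Normalizer over all consistent configurations: 0.05·0.92·0.99 + 0.32·0.92·0.01 + 0.58·0.08·0.99 + 0.68·0.08·0.01 = 0.094964
Posterior = 0.046480 / 0.094964 ≈ 0.489

Now condition on the additional information:
P(price drop | poor earnings report) = 0.32×0.92 + 0.68×0.08 = 0.294400 + 0.054400 = 0.348800
The sector-wide selloff-present share is 0.68×0.08 = 0.054400.
So P(sector-wide selloff | price drop, poor earnings report) = 0.054400/0.348800 ≈ 0.156.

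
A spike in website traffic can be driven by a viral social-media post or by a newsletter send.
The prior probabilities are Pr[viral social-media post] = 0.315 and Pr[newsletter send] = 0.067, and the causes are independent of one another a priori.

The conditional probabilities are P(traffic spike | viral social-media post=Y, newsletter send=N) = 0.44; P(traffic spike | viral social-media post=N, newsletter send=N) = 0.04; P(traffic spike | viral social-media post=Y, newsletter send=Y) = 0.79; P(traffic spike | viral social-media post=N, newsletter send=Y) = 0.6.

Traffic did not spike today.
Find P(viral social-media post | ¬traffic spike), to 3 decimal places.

Enumerate the 4 (viral social-media post, newsletter send) configurations and weight by the priors:
  P(¬traffic spike) = 0.96·0.685·0.933 + 0.4·0.685·0.067 + 0.56·0.315·0.933 + 0.21·0.315·0.067
        = 0.613541 + 0.018358 + 0.164581 + 0.004432 = 0.800912
The terms with viral social-media post present sum to 0.169013, so
  P(viral social-media post | ¬traffic spike) = 0.169013 / 0.800912 ≈ 0.211

P(viral social-media post | ¬traffic spike) ≈ 0.211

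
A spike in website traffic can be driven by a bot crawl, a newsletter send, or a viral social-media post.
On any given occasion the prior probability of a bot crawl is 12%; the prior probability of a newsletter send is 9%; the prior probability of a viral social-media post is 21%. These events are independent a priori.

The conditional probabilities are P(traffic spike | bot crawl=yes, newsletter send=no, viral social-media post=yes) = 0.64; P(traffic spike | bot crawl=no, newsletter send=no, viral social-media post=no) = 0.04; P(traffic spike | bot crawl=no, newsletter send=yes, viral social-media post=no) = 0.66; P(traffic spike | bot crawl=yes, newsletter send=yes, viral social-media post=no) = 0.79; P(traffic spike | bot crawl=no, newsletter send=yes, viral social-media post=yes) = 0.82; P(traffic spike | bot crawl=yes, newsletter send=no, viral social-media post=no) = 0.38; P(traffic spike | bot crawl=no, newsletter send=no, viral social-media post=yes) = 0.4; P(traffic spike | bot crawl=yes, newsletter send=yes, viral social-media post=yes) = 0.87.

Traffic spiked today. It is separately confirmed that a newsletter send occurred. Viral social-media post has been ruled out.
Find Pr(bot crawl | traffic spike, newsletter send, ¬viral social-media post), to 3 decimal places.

Enumerate both values of bot crawl and weight by the priors:
  P(traffic spike | newsletter send, ¬viral social-media post) = 0.66·0.88 + 0.79·0.12
        = 0.580800 + 0.094800 = 0.675600
The terms with bot crawl present sum to 0.094800, so
  P(bot crawl | traffic spike, newsletter send, ¬viral social-media post) = 0.094800 / 0.675600 ≈ 0.140

Pr(bot crawl | traffic spike, newsletter send, ¬viral social-media post) ≈ 0.140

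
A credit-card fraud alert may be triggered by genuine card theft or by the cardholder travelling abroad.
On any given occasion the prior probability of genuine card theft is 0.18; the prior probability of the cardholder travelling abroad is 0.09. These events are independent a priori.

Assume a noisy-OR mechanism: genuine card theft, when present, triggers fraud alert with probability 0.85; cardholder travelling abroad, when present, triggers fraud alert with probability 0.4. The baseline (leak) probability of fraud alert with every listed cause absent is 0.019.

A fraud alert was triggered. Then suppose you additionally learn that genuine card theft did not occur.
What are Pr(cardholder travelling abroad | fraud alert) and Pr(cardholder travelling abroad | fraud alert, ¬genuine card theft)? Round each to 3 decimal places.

Pr(cardholder travelling abroad | fraud alert) ≈ 0.227; Pr(cardholder travelling abroad | fraud alert, ¬genuine card theft) ≈ 0.682

Under noisy-OR, P(fraud alert | causes) = 1 − (1−0.019)·∏(1−qᵢ) over the active causes.
Weight on cardholder travelling abroad=true, given the evidence: 0.030361 + 0.014770 = 0.045131
The normalizing constant is 0.019*0.82*0.91 + 0.4114*0.82*0.09 + 0.85285*0.18*0.91 + 0.91171*0.18*0.09 = 0.199006
P(cardholder travelling abroad | fraud alert) = 0.045131/0.199006 ≈ 0.227

Now also conditioning on genuine card theft≠true:
For the numerator, keep only cardholder travelling abroad=true terms: 0.4114·0.09 = 0.037026
Denominator P(fraud alert | ¬genuine card theft): 0.019·0.91 + 0.4114·0.09 = 0.054316
P(cardholder travelling abroad | fraud alert, ¬genuine card theft) = 0.037026/0.054316 ≈ 0.682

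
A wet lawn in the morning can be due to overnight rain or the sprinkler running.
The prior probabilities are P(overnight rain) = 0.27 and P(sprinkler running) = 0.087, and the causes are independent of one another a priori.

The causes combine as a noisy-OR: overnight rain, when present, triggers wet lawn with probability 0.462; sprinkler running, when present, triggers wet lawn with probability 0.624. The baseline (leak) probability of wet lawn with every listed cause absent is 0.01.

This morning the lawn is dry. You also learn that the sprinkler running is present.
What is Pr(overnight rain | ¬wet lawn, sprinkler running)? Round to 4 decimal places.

Under noisy-OR, P(wet lawn | causes) = 1 − (1−0.01)·∏(1−qᵢ) over the active causes.
For the numerator, keep only overnight rain=true terms: 0.200265·0.27 = 0.054072
Normalizer over all consistent configurations: 0.37224·0.73 + 0.200265·0.27 = 0.325807
Posterior = 0.054072 / 0.325807 ≈ 0.1660

Pr(overnight rain | ¬wet lawn, sprinkler running) ≈ 0.1660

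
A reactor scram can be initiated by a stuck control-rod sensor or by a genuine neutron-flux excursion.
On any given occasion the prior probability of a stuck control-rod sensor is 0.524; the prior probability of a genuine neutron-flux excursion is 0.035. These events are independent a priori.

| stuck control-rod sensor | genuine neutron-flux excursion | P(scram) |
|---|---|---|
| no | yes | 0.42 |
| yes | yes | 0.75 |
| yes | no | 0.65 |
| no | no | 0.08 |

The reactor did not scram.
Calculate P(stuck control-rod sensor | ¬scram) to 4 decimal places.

Weight on stuck control-rod sensor=true, given the evidence: 0.176981 + 0.004585 = 0.181566
Denominator P(¬scram): 0.92×0.476×0.965 + 0.58×0.476×0.035 + 0.35×0.524×0.965 + 0.25×0.524×0.035 = 0.613822
P(stuck control-rod sensor | ¬scram) = 0.181566/0.613822 ≈ 0.2958

P(stuck control-rod sensor | ¬scram) ≈ 0.2958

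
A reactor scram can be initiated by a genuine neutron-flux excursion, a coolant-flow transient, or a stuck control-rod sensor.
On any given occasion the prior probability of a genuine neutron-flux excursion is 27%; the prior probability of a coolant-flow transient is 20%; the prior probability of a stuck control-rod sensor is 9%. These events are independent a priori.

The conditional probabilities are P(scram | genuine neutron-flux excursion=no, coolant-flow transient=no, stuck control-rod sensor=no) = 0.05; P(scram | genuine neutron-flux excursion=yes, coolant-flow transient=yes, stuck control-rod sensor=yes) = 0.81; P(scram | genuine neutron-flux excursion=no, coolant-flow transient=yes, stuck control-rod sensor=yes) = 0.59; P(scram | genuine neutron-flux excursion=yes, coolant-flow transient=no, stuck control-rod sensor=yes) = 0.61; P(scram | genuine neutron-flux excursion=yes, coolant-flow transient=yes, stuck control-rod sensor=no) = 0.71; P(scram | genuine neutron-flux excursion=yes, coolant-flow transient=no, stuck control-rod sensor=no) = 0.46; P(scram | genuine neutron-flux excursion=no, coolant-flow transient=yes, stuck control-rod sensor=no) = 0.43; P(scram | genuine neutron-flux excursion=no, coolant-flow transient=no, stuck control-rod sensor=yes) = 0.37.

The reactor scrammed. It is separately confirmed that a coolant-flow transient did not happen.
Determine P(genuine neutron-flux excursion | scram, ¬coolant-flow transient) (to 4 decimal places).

P(genuine neutron-flux excursion | scram, ¬coolant-flow transient) ≈ 0.6897

By total probability over the 4 (genuine neutron-flux excursion, stuck control-rod sensor) configurations:
  P(scram | ¬coolant-flow transient) = 0.05*0.73*0.91 + 0.37*0.73*0.09 + 0.46*0.27*0.91 + 0.61*0.27*0.09
        = 0.033215 + 0.024309 + 0.113022 + 0.014823 = 0.185369
Configurations with genuine neutron-flux excursion contribute 0.127845, so
  P(genuine neutron-flux excursion | scram, ¬coolant-flow transient) = 0.127845 / 0.185369 ≈ 0.6897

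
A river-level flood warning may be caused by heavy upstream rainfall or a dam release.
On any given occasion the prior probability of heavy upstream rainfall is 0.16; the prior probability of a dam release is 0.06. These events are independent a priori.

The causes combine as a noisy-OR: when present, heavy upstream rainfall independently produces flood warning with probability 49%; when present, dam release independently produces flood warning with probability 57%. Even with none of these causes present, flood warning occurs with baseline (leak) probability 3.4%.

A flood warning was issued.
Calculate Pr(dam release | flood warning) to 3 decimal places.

Under noisy-OR, P(flood warning | causes) = 1 − (1−0.034)·∏(1−qᵢ) over the active causes.
P(flood warning) = 0.034*0.84*0.94 + 0.58462*0.84*0.06 + 0.50734*0.16*0.94 + 0.788156*0.16*0.06 = 0.026846 + 0.029465 + 0.076304 + 0.007566 = 0.140181
Restricting to configurations with dam release present: 0.029465 + 0.007566 = 0.037031.
So P(dam release | flood warning) = 0.037031/0.140181 ≈ 0.264.

Pr(dam release | flood warning) ≈ 0.264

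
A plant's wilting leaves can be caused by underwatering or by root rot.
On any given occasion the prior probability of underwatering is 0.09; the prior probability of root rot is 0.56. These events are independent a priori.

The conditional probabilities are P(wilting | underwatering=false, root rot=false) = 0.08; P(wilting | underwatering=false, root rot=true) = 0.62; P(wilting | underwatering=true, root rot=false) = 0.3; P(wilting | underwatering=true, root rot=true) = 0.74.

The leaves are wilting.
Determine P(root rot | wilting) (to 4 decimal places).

By total probability over the 4 (underwatering, root rot) configurations:
  P(wilting) = 0.08×0.91×0.44 + 0.62×0.91×0.56 + 0.3×0.09×0.44 + 0.74×0.09×0.56
        = 0.032032 + 0.315952 + 0.011880 + 0.037296 = 0.397160
Configurations with root rot contribute 0.353248, so
  P(root rot | wilting) = 0.353248 / 0.397160 ≈ 0.8894

P(root rot | wilting) ≈ 0.8894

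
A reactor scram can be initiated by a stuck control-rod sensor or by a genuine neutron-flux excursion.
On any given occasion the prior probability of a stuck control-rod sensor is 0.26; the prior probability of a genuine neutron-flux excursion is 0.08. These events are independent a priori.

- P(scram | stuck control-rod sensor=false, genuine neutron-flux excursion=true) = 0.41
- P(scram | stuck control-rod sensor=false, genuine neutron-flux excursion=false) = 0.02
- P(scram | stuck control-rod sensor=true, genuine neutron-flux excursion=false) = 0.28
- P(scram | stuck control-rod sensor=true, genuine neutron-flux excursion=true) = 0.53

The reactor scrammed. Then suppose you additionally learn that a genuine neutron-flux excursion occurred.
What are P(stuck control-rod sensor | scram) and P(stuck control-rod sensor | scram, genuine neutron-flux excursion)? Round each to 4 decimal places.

P(stuck control-rod sensor | scram) ≈ 0.6731; P(stuck control-rod sensor | scram, genuine neutron-flux excursion) ≈ 0.3123

P(scram) = 0.02×0.74×0.92 + 0.41×0.74×0.08 + 0.28×0.26×0.92 + 0.53×0.26×0.08 = 0.013616 + 0.024272 + 0.066976 + 0.011024 = 0.115888
The stuck control-rod sensor-present share is 0.066976 + 0.011024 = 0.078000.
P(stuck control-rod sensor | scram) = 0.078000 / 0.115888 ≈ 0.6731

Now condition on the additional information:
P(scram | genuine neutron-flux excursion) = 0.41×0.74 + 0.53×0.26 = 0.303400 + 0.137800 = 0.441200
Of this, 0.137800 comes from 0.53×0.26 (the stuck control-rod sensor=true cases).
Hence the posterior is 0.137800/0.441200 ≈ 0.3123.
The drop from 0.6731 to 0.3123 is the explaining-away (discounting) effect.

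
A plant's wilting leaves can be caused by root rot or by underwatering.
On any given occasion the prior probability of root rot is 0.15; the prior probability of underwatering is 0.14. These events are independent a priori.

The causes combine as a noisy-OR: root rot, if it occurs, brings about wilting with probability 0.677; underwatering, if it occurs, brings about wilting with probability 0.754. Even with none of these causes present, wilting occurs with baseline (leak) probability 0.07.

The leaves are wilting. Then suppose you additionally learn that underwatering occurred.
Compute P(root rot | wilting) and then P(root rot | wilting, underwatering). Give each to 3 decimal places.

Under noisy-OR, P(wilting | causes) = 1 − (1−0.07)·∏(1−qᵢ) over the active causes.
Weight on root rot=true, given the evidence: 0.090250 + 0.019448 = 0.109698
The normalizing constant is 0.07×0.85×0.86 + 0.77122×0.85×0.14 + 0.69961×0.15×0.86 + 0.926104×0.15×0.14 = 0.252643
Posterior = 0.109698 / 0.252643 ≈ 0.434

Now condition on the additional information:
P(wilting | underwatering) = 0.77122·0.85 + 0.926104·0.15 = 0.655537 + 0.138916 = 0.794453
Of this, 0.138916 comes from 0.926104·0.15 (the root rot=true cases).
So P(root rot | wilting, underwatering) = 0.138916/0.794453 ≈ 0.175.

P(root rot | wilting) ≈ 0.434; P(root rot | wilting, underwatering) ≈ 0.175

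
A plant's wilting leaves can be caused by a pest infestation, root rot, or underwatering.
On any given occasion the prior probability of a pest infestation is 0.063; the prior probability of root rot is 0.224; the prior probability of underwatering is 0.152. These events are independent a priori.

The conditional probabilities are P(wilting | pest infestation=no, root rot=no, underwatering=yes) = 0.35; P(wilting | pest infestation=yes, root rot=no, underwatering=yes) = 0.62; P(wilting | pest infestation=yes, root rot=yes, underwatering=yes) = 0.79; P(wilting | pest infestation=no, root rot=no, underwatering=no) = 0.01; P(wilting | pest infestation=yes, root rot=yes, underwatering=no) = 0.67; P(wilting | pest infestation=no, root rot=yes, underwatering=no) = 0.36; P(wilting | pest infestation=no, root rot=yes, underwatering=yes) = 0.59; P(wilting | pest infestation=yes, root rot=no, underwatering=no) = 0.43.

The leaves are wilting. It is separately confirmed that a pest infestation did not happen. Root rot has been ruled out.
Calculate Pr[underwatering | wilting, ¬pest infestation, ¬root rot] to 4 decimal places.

Pr[underwatering | wilting, ¬pest infestation, ¬root rot] ≈ 0.8625

P(wilting | ¬pest infestation, ¬root rot) = 0.01·0.848 + 0.35·0.152 = 0.008480 + 0.053200 = 0.061680
Restricting to configurations with underwatering present: 0.35·0.152 = 0.053200.
So P(underwatering | wilting, ¬pest infestation, ¬root rot) = 0.053200/0.061680 ≈ 0.8625.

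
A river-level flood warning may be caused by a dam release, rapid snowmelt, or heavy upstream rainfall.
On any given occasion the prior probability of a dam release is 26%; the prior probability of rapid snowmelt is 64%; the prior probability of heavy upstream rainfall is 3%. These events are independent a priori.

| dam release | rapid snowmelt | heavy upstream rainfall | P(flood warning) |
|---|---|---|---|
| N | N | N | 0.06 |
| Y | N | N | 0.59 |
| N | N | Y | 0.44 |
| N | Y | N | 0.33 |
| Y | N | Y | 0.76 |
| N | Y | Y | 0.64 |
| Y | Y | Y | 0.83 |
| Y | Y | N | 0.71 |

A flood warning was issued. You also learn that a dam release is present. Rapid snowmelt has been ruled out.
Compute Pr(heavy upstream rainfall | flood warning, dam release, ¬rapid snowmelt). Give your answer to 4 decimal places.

Sum P(flood warning|·) weighted by the priors over both values of heavy upstream rainfall:
  P(flood warning | dam release, ¬rapid snowmelt) = 0.59·0.97 + 0.76·0.03
        = 0.572300 + 0.022800 = 0.595100
The terms with heavy upstream rainfall present sum to 0.022800, so
  P(heavy upstream rainfall | flood warning, dam release, ¬rapid snowmelt) = 0.022800 / 0.595100 ≈ 0.0383

Pr(heavy upstream rainfall | flood warning, dam release, ¬rapid snowmelt) ≈ 0.0383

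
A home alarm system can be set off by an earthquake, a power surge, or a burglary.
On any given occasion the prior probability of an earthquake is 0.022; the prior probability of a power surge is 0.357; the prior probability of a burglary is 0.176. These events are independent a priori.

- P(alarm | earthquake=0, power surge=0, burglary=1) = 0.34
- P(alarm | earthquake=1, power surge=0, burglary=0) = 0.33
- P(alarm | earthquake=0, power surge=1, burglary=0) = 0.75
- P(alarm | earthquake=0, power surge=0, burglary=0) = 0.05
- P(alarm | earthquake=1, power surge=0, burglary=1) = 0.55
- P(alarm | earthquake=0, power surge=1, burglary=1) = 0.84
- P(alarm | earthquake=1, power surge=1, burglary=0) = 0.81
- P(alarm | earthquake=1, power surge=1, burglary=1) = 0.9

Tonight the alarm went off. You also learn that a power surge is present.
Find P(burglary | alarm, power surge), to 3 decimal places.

Weight on burglary=true, given the evidence: 0.144588 + 0.003485 = 0.148073
The normalizing constant is 0.75*0.978*0.824 + 0.84*0.978*0.176 + 0.81*0.022*0.824 + 0.9*0.022*0.176 = 0.767161
P(burglary | alarm, power surge) = 0.148073/0.767161 ≈ 0.193

P(burglary | alarm, power surge) ≈ 0.193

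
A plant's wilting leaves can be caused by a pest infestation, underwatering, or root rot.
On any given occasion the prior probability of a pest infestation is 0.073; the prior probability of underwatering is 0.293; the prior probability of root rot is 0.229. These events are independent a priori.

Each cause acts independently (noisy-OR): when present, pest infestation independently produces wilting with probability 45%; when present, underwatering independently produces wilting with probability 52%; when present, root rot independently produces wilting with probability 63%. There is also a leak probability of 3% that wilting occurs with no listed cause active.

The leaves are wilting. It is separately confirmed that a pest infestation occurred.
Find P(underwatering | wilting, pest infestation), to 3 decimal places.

P(underwatering | wilting, pest infestation) ≈ 0.373

Under noisy-OR, P(wilting | causes) = 1 − (1−0.03)·∏(1−qᵢ) over the active causes.
Sum P(wilting|·) weighted by the priors over the 4 (underwatering, root rot) configurations:
  P(wilting | pest infestation) = 0.4665·0.707·0.771 + 0.802605·0.707·0.229 + 0.74392·0.293·0.771 + 0.90525·0.293·0.229
        = 0.254288 + 0.129944 + 0.168054 + 0.060740 = 0.613026
Keeping only the underwatering-present terms gives 0.228794, so
  P(underwatering | wilting, pest infestation) = 0.228794 / 0.613026 ≈ 0.373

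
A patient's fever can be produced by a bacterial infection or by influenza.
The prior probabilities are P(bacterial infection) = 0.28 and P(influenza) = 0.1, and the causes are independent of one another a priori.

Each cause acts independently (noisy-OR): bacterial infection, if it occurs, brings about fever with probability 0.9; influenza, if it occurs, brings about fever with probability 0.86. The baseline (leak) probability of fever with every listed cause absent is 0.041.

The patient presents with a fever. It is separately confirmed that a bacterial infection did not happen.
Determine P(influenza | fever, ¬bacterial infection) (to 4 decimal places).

P(influenza | fever, ¬bacterial infection) ≈ 0.7012

Under noisy-OR, P(fever | causes) = 1 − (1−0.041)·∏(1−qᵢ) over the active causes.
By total probability over both values of influenza:
  P(fever | ¬bacterial infection) = 0.041×0.9 + 0.86574×0.1
        = 0.036900 + 0.086574 = 0.123474
Keeping only the influenza-present terms gives 0.086574, so
  P(influenza | fever, ¬bacterial infection) = 0.086574 / 0.123474 ≈ 0.7012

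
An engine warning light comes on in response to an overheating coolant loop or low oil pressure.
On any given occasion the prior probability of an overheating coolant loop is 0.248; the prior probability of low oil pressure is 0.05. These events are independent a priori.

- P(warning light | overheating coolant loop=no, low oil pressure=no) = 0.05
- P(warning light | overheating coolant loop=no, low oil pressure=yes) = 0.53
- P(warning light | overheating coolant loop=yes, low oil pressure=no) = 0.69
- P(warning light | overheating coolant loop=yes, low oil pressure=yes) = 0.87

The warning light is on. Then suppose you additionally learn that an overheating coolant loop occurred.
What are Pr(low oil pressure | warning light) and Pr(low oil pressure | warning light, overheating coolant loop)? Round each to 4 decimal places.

Pr(low oil pressure | warning light) ≈ 0.1341; Pr(low oil pressure | warning light, overheating coolant loop) ≈ 0.0622

P(warning light) = 0.05·0.752·0.95 + 0.53·0.752·0.05 + 0.69·0.248·0.95 + 0.87·0.248·0.05 = 0.035720 + 0.019928 + 0.162564 + 0.010788 = 0.229000
Restricting to configurations with low oil pressure present: 0.019928 + 0.010788 = 0.030716.
Hence the posterior is 0.030716/0.229000 ≈ 0.1341.

With the extra evidence:
P(warning light | overheating coolant loop) = 0.69*0.95 + 0.87*0.05 = 0.655500 + 0.043500 = 0.699000
Restricting to configurations with low oil pressure present: 0.87*0.05 = 0.043500.
P(low oil pressure | warning light, overheating coolant loop) = 0.043500 / 0.699000 ≈ 0.0622
— overheating coolant loop explains away the evidence for low oil pressure.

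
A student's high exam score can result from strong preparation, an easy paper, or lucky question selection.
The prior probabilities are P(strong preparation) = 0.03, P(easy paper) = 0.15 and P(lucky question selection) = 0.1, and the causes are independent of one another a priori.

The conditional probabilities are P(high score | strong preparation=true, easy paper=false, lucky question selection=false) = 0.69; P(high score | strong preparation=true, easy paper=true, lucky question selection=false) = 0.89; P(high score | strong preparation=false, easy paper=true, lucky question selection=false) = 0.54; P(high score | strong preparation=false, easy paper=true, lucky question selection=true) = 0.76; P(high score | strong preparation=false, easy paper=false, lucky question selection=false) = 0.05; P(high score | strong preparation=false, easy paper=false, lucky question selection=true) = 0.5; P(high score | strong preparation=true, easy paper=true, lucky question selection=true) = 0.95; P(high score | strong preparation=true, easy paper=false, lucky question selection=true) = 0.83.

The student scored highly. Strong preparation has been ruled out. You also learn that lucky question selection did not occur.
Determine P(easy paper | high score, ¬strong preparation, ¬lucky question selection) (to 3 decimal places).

P(high score | ¬strong preparation, ¬lucky question selection) = 0.05*0.85 + 0.54*0.15 = 0.042500 + 0.081000 = 0.123500
Of this, 0.081000 comes from 0.54*0.15 (the easy paper=true cases).
P(easy paper | high score, ¬strong preparation, ¬lucky question selection) = 0.081000 / 0.123500 ≈ 0.656

P(easy paper | high score, ¬strong preparation, ¬lucky question selection) ≈ 0.656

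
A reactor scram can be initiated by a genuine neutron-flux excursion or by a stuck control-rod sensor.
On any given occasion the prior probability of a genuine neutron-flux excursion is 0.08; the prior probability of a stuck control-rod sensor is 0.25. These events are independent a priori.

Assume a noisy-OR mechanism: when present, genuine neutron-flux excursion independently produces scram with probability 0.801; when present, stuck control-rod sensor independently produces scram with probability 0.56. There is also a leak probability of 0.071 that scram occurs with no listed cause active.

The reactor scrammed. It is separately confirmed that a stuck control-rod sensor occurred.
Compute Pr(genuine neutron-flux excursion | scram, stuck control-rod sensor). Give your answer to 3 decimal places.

Under noisy-OR, P(scram | causes) = 1 − (1−0.071)·∏(1−qᵢ) over the active causes.
Sum P(scram|·) weighted by the priors over both values of genuine neutron-flux excursion:
  P(scram | stuck control-rod sensor) = 0.59124*0.92 + 0.918657*0.08
        = 0.543941 + 0.073493 = 0.617434
Keeping only the genuine neutron-flux excursion-present terms gives 0.073493, so
  P(genuine neutron-flux excursion | scram, stuck control-rod sensor) = 0.073493 / 0.617434 ≈ 0.119

Pr(genuine neutron-flux excursion | scram, stuck control-rod sensor) ≈ 0.119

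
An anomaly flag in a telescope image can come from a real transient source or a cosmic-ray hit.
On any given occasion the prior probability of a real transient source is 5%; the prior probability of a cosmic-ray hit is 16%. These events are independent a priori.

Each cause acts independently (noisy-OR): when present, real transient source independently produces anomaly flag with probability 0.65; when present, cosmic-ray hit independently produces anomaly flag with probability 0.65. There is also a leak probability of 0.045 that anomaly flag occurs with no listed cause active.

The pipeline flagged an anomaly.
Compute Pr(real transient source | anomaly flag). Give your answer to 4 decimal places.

Under noisy-OR, P(anomaly flag | causes) = 1 − (1−0.045)·∏(1−qᵢ) over the active causes.
For the numerator, keep only real transient source=true terms: 0.027961 + 0.007064 = 0.035025
Denominator P(anomaly flag): 0.045*0.95*0.84 + 0.66575*0.95*0.16 + 0.66575*0.05*0.84 + 0.883012*0.05*0.16 = 0.172129
Posterior = 0.035025 / 0.172129 ≈ 0.2035

Pr(real transient source | anomaly flag) ≈ 0.2035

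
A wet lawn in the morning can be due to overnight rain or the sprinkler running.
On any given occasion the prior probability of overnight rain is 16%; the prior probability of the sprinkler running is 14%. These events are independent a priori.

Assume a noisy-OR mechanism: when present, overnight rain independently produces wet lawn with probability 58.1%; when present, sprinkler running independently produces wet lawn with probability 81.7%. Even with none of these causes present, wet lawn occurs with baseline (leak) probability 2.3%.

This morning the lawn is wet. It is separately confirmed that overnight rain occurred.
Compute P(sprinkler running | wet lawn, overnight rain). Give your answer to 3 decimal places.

Under noisy-OR, P(wet lawn | causes) = 1 − (1−0.023)·∏(1−qᵢ) over the active causes.
Enumerate both values of sprinkler running and weight by the priors:
  P(wet lawn | overnight rain) = 0.590637×0.86 + 0.925087×0.14
        = 0.507948 + 0.129512 = 0.637460
The terms with sprinkler running present sum to 0.129512, so
  P(sprinkler running | wet lawn, overnight rain) = 0.129512 / 0.637460 ≈ 0.203

P(sprinkler running | wet lawn, overnight rain) ≈ 0.203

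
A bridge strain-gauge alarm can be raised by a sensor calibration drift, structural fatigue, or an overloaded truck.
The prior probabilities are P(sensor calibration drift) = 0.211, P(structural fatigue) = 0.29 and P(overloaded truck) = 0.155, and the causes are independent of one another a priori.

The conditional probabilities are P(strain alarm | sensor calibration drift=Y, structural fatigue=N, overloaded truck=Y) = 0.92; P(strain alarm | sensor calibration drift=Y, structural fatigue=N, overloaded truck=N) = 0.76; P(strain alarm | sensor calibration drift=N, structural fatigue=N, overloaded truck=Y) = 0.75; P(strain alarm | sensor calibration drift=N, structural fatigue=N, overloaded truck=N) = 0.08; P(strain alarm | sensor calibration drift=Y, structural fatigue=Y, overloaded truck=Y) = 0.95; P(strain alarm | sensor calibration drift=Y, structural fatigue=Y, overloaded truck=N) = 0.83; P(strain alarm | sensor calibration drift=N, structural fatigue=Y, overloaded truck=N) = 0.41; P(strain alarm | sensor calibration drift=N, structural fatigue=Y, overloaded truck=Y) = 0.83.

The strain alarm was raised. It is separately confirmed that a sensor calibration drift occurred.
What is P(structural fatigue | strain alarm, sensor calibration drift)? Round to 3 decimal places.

P(structural fatigue | strain alarm, sensor calibration drift) ≈ 0.306

Enumerate the 4 (structural fatigue, overloaded truck) configurations and weight by the priors:
  P(strain alarm | sensor calibration drift) = 0.76×0.71×0.845 + 0.92×0.71×0.155 + 0.83×0.29×0.845 + 0.95×0.29×0.155
        = 0.455962 + 0.101246 + 0.203391 + 0.042702 = 0.803301
The terms with structural fatigue present sum to 0.246093, so
  P(structural fatigue | strain alarm, sensor calibration drift) = 0.246093 / 0.803301 ≈ 0.306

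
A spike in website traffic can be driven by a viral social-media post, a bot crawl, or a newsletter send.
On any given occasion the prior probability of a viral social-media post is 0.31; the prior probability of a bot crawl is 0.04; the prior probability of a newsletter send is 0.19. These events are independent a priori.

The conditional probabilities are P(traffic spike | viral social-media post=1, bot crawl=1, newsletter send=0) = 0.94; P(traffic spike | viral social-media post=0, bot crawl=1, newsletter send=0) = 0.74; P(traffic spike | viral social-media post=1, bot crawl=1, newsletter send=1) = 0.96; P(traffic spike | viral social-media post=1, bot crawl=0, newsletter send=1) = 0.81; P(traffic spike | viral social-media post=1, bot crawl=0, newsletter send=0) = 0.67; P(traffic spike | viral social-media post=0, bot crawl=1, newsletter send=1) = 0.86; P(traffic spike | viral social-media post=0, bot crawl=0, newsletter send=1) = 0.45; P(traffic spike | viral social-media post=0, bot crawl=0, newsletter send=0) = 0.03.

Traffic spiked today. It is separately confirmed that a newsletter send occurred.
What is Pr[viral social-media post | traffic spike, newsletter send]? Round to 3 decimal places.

Pr[viral social-media post | traffic spike, newsletter send] ≈ 0.440

P(traffic spike | newsletter send) = 0.45*0.69*0.96 + 0.86*0.69*0.04 + 0.81*0.31*0.96 + 0.96*0.31*0.04 = 0.298080 + 0.023736 + 0.241056 + 0.011904 = 0.574776
Of this, 0.252960 comes from 0.241056 + 0.011904 (the viral social-media post=true cases).
So P(viral social-media post | traffic spike, newsletter send) = 0.252960/0.574776 ≈ 0.440.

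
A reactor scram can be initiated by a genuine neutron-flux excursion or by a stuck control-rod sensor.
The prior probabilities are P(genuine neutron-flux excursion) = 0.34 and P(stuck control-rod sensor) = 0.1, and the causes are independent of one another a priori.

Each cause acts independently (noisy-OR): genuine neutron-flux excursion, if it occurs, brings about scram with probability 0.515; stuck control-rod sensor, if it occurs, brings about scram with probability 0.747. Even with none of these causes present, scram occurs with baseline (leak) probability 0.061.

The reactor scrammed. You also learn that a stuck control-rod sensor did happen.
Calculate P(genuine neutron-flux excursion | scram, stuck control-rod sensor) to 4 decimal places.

Under noisy-OR, P(scram | causes) = 1 − (1−0.061)·∏(1−qᵢ) over the active causes.
P(scram | stuck control-rod sensor) = 0.762433·0.66 + 0.88478·0.34 = 0.503206 + 0.300825 = 0.804031
Of this, 0.300825 comes from 0.88478·0.34 (the genuine neutron-flux excursion=true cases).
P(genuine neutron-flux excursion | scram, stuck control-rod sensor) = 0.300825 / 0.804031 ≈ 0.3741

P(genuine neutron-flux excursion | scram, stuck control-rod sensor) ≈ 0.3741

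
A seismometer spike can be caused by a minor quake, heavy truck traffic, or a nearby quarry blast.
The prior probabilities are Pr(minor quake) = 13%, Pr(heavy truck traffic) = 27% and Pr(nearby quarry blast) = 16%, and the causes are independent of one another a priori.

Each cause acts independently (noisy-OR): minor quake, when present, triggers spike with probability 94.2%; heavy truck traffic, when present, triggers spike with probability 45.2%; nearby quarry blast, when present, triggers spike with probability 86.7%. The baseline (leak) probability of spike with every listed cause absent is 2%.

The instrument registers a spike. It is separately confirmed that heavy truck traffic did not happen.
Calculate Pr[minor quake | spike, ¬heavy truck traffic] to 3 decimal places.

Under noisy-OR, P(spike | causes) = 1 − (1−0.02)·∏(1−qᵢ) over the active causes.
Weight on minor quake=true, given the evidence: 0.102993 + 0.020643 = 0.123636
Denominator P(spike | ¬heavy truck traffic): 0.02×0.87×0.84 + 0.86966×0.87×0.16 + 0.94316×0.13×0.84 + 0.99244×0.13×0.16 = 0.259309
Posterior = 0.123636 / 0.259309 ≈ 0.477

Pr[minor quake | spike, ¬heavy truck traffic] ≈ 0.477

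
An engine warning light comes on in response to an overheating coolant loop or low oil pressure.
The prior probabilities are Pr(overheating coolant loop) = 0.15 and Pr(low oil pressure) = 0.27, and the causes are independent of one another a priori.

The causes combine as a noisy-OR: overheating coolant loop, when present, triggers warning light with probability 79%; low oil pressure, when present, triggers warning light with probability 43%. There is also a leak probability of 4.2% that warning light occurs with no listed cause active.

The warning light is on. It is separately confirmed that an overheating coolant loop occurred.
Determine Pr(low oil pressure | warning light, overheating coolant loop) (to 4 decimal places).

Pr(low oil pressure | warning light, overheating coolant loop) ≈ 0.2907

Under noisy-OR, P(warning light | causes) = 1 − (1−0.042)·∏(1−qᵢ) over the active causes.
P(warning light | overheating coolant loop) = 0.79882×0.73 + 0.885327×0.27 = 0.583139 + 0.239038 = 0.822177
Of this, 0.239038 comes from 0.885327×0.27 (the low oil pressure=true cases).
P(low oil pressure | warning light, overheating coolant loop) = 0.239038 / 0.822177 ≈ 0.2907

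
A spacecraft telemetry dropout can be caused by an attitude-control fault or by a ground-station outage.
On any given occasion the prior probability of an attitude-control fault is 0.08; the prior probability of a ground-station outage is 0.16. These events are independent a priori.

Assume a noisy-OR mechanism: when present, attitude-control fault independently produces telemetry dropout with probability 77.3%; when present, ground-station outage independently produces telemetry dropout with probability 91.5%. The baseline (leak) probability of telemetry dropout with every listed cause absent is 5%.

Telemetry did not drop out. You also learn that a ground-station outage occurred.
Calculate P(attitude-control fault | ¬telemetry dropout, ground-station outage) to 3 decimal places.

P(attitude-control fault | ¬telemetry dropout, ground-station outage) ≈ 0.019

Under noisy-OR, P(telemetry dropout | causes) = 1 − (1−0.05)·∏(1−qᵢ) over the active causes.
Enumerate both values of attitude-control fault and weight by the priors:
  P(¬telemetry dropout | ground-station outage) = 0.08075·0.92 + 0.01833·0.08
        = 0.074290 + 0.001466 = 0.075756
Keeping only the attitude-control fault-present terms gives 0.001466, so
  P(attitude-control fault | ¬telemetry dropout, ground-station outage) = 0.001466 / 0.075756 ≈ 0.019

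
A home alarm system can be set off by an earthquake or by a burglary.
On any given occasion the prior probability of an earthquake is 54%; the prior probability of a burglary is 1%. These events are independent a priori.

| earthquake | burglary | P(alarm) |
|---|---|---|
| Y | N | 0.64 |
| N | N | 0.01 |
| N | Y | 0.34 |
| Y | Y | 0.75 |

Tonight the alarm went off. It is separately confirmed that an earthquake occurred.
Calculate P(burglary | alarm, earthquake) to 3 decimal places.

P(burglary | alarm, earthquake) ≈ 0.012

P(alarm | earthquake) = 0.64×0.99 + 0.75×0.01 = 0.633600 + 0.007500 = 0.641100
Of this, 0.007500 comes from 0.75×0.01 (the burglary=true cases).
So P(burglary | alarm, earthquake) = 0.007500/0.641100 ≈ 0.012.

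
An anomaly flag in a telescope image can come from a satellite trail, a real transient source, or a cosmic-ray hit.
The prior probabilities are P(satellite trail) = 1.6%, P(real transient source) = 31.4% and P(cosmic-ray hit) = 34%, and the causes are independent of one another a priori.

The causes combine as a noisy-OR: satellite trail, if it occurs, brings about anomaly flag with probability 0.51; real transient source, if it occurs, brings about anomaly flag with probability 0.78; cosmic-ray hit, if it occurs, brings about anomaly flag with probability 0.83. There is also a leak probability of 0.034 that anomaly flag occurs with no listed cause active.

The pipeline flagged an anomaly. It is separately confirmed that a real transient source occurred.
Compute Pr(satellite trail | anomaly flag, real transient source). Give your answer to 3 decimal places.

Pr(satellite trail | anomaly flag, real transient source) ≈ 0.017

Under noisy-OR, P(anomaly flag | causes) = 1 − (1−0.034)·∏(1−qᵢ) over the active causes.
P(anomaly flag | real transient source) = 0.78748*0.984*0.66 + 0.963872*0.984*0.34 + 0.895865*0.016*0.66 + 0.982297*0.016*0.34 = 0.511421 + 0.322473 + 0.009460 + 0.005344 = 0.848698
The satellite trail-present share is 0.009460 + 0.005344 = 0.014804.
P(satellite trail | anomaly flag, real transient source) = 0.014804 / 0.848698 ≈ 0.017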